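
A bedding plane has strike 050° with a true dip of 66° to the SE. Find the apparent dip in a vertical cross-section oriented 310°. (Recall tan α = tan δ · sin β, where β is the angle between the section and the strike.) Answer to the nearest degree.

The section lies 80° from the strike.
tan α = tan 66° × sin 80° = 2.2460 × 0.9848 = 2.2119
α = arctan(2.2119) = 65.67°

66°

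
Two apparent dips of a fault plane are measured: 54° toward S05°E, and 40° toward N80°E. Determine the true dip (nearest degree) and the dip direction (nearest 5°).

true dip 59°, dip direction 140°

Each apparent-dip line lies in the plane. As unit vectors (x east, y north, z up), v₁ plunges 54°→S05°E and v₂ plunges 40°→N80°E.
Cross product v₁ × v₂ gives the pole to the plane: n ∝ (0.484, -0.577, 0.449).
tan δ = √(n_x²+n_y²)/n_z = 0.753/0.449, so δ = 59.2°.
Dip direction = azimuth of (n_x, n_y) = atan2(0.484, -0.577) = 140°.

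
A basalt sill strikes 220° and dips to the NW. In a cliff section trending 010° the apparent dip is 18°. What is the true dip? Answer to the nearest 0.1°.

33.0°

β = acute angle between strike 220° and section 010° = 30°.
tan(true dip) = tan 18° / sin 30° = 0.6498
δ = arctan(0.6498) = 33.02°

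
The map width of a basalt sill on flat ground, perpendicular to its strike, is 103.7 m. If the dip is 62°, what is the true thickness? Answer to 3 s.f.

True thickness t = w · sin(dip) = 103.7 × sin 62°
t = 103.7 × 0.8829 = 91.562 m

91.6 m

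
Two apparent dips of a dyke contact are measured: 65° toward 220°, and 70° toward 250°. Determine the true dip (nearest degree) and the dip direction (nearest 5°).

Represent each trace as a vector plunging at its apparent dip toward its trend (east-north-up frame): v₁ = (-0.272, -0.324, -0.906), v₂ = (-0.321, -0.117, -0.940).
The plane normal is n = v₁ × v₂ ∝ (-0.198, -0.036, 0.072).
tan δ = √(n_x²+n_y²)/n_z = 0.201/0.072, so δ = 70.3°.
Dip direction = azimuth of (n_x, n_y) = atan2(-0.198, -0.036) = 260°.

true dip 70°, dip direction 260°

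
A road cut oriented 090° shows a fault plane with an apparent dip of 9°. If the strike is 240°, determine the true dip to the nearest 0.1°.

β = acute angle between strike 240° and section 090° = 30°.
tan(true dip) = tan 9° / sin 30° = 0.3168
true dip = arctan 0.3168 = 17.58°

17.6°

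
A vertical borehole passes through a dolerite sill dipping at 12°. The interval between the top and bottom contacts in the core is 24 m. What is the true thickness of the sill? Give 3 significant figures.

23.5 m

True thickness t = h · cos(dip) = 24 × cos 12°
t = 24 × 0.9781 = 23.476 m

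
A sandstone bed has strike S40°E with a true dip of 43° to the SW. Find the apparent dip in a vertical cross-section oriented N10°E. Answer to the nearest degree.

The section lies 50° from the strike.
tan α = tan 43° × sin 50° = 0.9325 × 0.7660 = 0.7143
α = arctan(0.7143) = 35.54°

36°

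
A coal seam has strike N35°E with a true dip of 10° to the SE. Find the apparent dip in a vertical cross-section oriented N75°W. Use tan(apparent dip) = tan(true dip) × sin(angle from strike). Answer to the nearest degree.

The section lies 70° from the strike.
tan(apparent dip) = tan 10° · sin 70° = 0.1657
apparent dip = arctan 0.1657 = 9.41°

9°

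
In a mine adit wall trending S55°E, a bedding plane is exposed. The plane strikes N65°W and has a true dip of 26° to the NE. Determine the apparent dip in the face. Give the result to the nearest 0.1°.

4.8°

Angle between strike (N65°W) and section (S55°E): β = 10°.
tan(apparent dip) = tan 26° · sin 10° = 0.0847
α = arctan(0.0847) = 4.84°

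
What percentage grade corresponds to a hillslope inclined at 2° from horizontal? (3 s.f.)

grade % = 100 × tan 2° = 100 × 0.0349

3.49%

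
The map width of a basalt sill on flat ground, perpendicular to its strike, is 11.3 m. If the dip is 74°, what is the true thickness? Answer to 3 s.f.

10.9 m

True thickness t = w · sin(dip) = 11.3 × sin 74°
t = 11.3 × 0.9613 = 10.862 m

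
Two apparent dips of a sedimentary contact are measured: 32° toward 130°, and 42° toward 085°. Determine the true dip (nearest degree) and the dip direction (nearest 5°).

true dip 42°, dip direction 085°

Each apparent-dip line lies in the plane. As unit vectors (x east, y north, z up), v₁ plunges 32°→130° and v₂ plunges 42°→085°.
n = v₁ × v₂ = (0.399, 0.042, 0.446) (taken with n_z > 0).
Dip δ = arctan(|n_h|/n_z) = arctan(0.401/0.446) = 42.0°.
Dip direction = atan2(0.399, 0.042) = 84° (azimuth of n's horizontal projection).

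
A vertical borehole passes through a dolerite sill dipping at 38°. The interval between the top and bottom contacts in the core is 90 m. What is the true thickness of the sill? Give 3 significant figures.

70.9 m

True thickness t = h · cos(dip) = 90 × cos 38°
t = 90 × 0.7880 = 70.921 m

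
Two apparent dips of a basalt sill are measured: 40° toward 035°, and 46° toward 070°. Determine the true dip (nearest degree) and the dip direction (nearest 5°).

true dip 46°, dip direction 070°

The two traces are lines in the plane: v₁ = (sin 35°·cos 40°, cos 35°·cos 40°, −sin 40°), v₂ = (sin 70°·cos 46°, cos 70°·cos 46°, −sin 46°).
The plane normal is n = v₁ × v₂ ∝ (0.299, 0.104, 0.305).
Dip δ = arctan(|n_h|/n_z) = arctan(0.316/0.305) = 46.0°.
Dip direction = atan2(0.299, 0.104) = 71° (azimuth of n's horizontal projection).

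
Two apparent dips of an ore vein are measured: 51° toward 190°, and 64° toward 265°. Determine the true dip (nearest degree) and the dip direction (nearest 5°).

true dip 65°, dip direction 245°

Represent each trace as a vector plunging at its apparent dip toward its trend (east-north-up frame): v₁ = (-0.109, -0.620, -0.777), v₂ = (-0.437, -0.038, -0.899).
The plane normal is n = v₁ × v₂ ∝ (-0.527, -0.241, 0.266).
Dip δ = arctan(|n_h|/n_z) = arctan(0.580/0.266) = 65.3°.
Dip direction = azimuth of (n_x, n_y) = atan2(-0.527, -0.241) = 245°.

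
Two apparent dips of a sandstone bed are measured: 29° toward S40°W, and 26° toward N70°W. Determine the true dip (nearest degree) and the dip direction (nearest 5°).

The two traces are lines in the plane: v₁ = (sin 220°·cos 29°, cos 220°·cos 29°, −sin 29°), v₂ = (sin 290°·cos 26°, cos 290°·cos 26°, −sin 26°).
Cross product v₁ × v₂ gives the pole to the plane: n ∝ (-0.443, -0.163, 0.739).
tan δ = √(n_x²+n_y²)/n_z = 0.472/0.739, so δ = 32.6°.
Dip direction = azimuth of (n_x, n_y) = atan2(-0.443, -0.163) = 250°.

true dip 33°, dip direction 250°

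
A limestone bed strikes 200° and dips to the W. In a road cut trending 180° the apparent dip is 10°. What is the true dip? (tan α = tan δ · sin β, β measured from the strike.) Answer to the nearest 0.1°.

The section is 20° from the strike.
tan(true dip) = tan 10° / sin 20° = 0.5155
δ = arctan(0.5155) = 27.27°

27.3°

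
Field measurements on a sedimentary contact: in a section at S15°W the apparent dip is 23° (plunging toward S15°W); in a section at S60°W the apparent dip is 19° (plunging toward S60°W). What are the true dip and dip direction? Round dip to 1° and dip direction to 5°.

true dip 23°, dip direction 205°

The two traces are lines in the plane: v₁ = (sin 195°·cos 23°, cos 195°·cos 23°, −sin 23°), v₂ = (sin 240°·cos 19°, cos 240°·cos 19°, −sin 19°).
The plane normal is n = v₁ × v₂ ∝ (-0.105, -0.242, 0.615).
tan δ = √(n_x²+n_y²)/n_z = 0.264/0.615, so δ = 23.2°.
The horizontal component of n points toward azimuth atan2(n_x, n_y) = 203°, the dip direction.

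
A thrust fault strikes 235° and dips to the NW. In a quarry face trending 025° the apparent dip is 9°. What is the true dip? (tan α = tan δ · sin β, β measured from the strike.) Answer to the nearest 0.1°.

β = acute angle between strike 235° and section 025° = 30°.
tan(true dip) = tan 9° / sin 30° = 0.3168
true dip = arctan 0.3168 = 17.58°

17.6°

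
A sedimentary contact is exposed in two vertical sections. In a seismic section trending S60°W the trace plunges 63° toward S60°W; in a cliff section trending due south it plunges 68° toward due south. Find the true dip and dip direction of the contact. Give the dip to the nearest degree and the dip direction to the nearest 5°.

true dip 69°, dip direction 200°

Represent each trace as a vector plunging at its apparent dip toward its trend (east-north-up frame): v₁ = (-0.393, -0.227, -0.891), v₂ = (0.000, -0.375, -0.927).
The plane normal is n = v₁ × v₂ ∝ (-0.123, -0.365, 0.147).
tan δ = √(n_x²+n_y²)/n_z = 0.385/0.147, so δ = 69.1°.
Dip direction = atan2(-0.123, -0.365) = 199° (azimuth of n's horizontal projection).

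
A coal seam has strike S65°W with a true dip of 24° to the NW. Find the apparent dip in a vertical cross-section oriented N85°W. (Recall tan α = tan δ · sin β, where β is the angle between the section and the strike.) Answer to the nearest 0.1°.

Angle between strike (S65°W) and section (N85°W): β = 30°.
tan(apparent dip) = tan 24° · sin 30° = 0.2226
α = arctan(0.2226) = 12.55°

12.6°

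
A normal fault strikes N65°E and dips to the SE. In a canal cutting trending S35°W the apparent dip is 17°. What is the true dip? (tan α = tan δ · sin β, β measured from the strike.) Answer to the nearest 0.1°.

31.4°

β = acute angle between strike N65°E and section S35°W = 30°.
tan δ = tan α / sin β = tan 17° / sin 30° = 0.3057 / 0.5000 = 0.6115
true dip = arctan 0.6115 = 31.44°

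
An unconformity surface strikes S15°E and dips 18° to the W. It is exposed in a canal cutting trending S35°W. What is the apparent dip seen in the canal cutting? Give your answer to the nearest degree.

14°

The section lies 50° from the strike.
tan α = tan 18° × sin 50° = 0.3249 × 0.7660 = 0.2489
apparent dip = arctan 0.2489 = 13.98°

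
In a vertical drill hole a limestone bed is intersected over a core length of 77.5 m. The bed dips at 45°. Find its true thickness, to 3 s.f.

54.8 m

True thickness t = h · cos(dip) = 77.5 × cos 45°
t = 77.5 × 0.7071 = 54.801 m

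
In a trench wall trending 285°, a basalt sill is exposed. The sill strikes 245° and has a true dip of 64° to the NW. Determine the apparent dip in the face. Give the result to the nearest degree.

53°

The section lies 40° from the strike.
tan(apparent dip) = tan 64° · sin 40° = 1.3179
α = arctan(1.3179) = 52.81°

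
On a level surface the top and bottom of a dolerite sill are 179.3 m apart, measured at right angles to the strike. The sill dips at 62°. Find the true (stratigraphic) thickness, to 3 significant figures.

True thickness t = w · sin(dip) = 179.3 × sin 62°
t = 179.3 × 0.8829 = 158.313 m

158 m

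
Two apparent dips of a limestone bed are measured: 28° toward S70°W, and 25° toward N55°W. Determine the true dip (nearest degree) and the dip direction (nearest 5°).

true dip 30°, dip direction 270°

The two traces are lines in the plane: v₁ = (sin 250°·cos 28°, cos 250°·cos 28°, −sin 28°), v₂ = (sin 305°·cos 25°, cos 305°·cos 25°, −sin 25°).
Cross product v₁ × v₂ gives the pole to the plane: n ∝ (-0.372, 0.002, 0.656).
True dip = arccos(n_z / |n|) = arccos(0.8699) = 29.6°.
Dip direction = azimuth of (n_x, n_y) = atan2(-0.372, 0.002) = 270°.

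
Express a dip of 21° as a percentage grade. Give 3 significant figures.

38.4%

grade % = 100 × tan 21° = 100 × 0.3839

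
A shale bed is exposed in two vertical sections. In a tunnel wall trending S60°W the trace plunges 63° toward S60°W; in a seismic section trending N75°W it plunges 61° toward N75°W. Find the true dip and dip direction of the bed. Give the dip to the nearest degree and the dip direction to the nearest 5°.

true dip 64°, dip direction 255°

Represent each trace as a vector plunging at its apparent dip toward its trend (east-north-up frame): v₁ = (-0.393, -0.227, -0.891), v₂ = (-0.468, 0.125, -0.875).
Cross product v₁ × v₂ gives the pole to the plane: n ∝ (-0.310, -0.073, 0.156).
True dip = arccos(n_z / |n|) = arccos(0.4386) = 64.0°.
Dip direction = azimuth of (n_x, n_y) = atan2(-0.310, -0.073) = 257°.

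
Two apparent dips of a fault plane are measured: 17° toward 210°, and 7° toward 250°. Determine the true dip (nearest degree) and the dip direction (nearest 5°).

true dip 19°, dip direction 180°

Each apparent-dip line lies in the plane. As unit vectors (x east, y north, z up), v₁ plunges 17°→210° and v₂ plunges 7°→250°.
n = v₁ × v₂ = (-0.002, -0.214, 0.610) (taken with n_z > 0).
True dip = arccos(n_z / |n|) = arccos(0.9434) = 19.4°.
Dip direction = atan2(-0.002, -0.214) = 180° (azimuth of n's horizontal projection).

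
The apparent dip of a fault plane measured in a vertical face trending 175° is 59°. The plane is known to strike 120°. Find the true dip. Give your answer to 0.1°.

63.8°

β = acute angle between strike 120° and section 175° = 55°.
tan δ = tan α / sin β = tan 59° / sin 55° = 1.6643 / 0.8192 = 2.0317
δ = arctan(2.0317) = 63.79°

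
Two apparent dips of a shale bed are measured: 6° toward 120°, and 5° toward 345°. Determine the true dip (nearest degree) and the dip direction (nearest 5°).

true dip 14°, dip direction 055°

Each apparent-dip line lies in the plane. As unit vectors (x east, y north, z up), v₁ plunges 6°→120° and v₂ plunges 5°→345°.
n = v₁ × v₂ = (0.144, 0.102, 0.701) (taken with n_z > 0).
Dip δ = arctan(|n_h|/n_z) = arctan(0.176/0.701) = 14.1°.
The horizontal component of n points toward azimuth atan2(n_x, n_y) = 55°, the dip direction.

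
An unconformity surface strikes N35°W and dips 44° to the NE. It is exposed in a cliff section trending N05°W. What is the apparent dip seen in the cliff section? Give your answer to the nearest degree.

26°

The section lies 30° from the strike.
tan α = tan 44° × sin 30° = 0.9657 × 0.5000 = 0.4828
α = arctan(0.4828) = 25.77°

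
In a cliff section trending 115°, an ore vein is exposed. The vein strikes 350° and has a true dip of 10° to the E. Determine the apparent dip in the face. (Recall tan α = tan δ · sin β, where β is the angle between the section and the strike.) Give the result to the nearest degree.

The section lies 55° from the strike.
tan(apparent dip) = tan 10° · sin 55° = 0.1444
apparent dip = arctan 0.1444 = 8.22°

8°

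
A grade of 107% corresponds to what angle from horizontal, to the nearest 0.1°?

46.9°

tan θ = 107/100 = 1.0700
θ = arctan(1.0700) = 46.94°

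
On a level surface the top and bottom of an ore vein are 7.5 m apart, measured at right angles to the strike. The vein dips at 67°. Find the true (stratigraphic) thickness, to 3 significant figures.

6.90 m

True thickness t = w · sin(dip) = 7.5 × sin 67°
t = 7.5 × 0.9205 = 6.904 m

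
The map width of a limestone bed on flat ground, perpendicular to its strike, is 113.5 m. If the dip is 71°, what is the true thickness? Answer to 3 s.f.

107 m

True thickness t = w · sin(dip) = 113.5 × sin 71°
t = 113.5 × 0.9455 = 107.316 m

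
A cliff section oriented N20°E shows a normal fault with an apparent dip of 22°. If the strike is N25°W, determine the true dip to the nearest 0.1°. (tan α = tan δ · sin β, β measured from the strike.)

29.7°

β = acute angle between strike N25°W and section N20°E = 45°.
tan(true dip) = tan 22° / sin 45° = 0.5714
true dip = arctan 0.5714 = 29.74°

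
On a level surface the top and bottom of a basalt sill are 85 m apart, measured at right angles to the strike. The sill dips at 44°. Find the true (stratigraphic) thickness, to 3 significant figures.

True thickness t = w · sin(dip) = 85 × sin 44°
t = 85 × 0.6947 = 59.046 m

59.0 m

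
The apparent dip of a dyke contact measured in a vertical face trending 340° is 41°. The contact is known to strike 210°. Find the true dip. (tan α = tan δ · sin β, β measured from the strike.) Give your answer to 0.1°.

β = acute angle between strike 210° and section 340° = 50°.
tan δ = tan α / sin β = tan 41° / sin 50° = 0.8693 / 0.7660 = 1.1348
true dip = arctan 1.1348 = 48.61°

48.6°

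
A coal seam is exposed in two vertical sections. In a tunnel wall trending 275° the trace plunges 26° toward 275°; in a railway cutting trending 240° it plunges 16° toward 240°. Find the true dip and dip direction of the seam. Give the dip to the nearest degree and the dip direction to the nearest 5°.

The two traces are lines in the plane: v₁ = (sin 275°·cos 26°, cos 275°·cos 26°, −sin 26°), v₂ = (sin 240°·cos 16°, cos 240°·cos 16°, −sin 16°).
Cross product v₁ × v₂ gives the pole to the plane: n ∝ (-0.232, 0.118, 0.496).
True dip = arccos(n_z / |n|) = arccos(0.8851) = 27.7°.
Dip direction = azimuth of (n_x, n_y) = atan2(-0.232, 0.118) = 297°.

true dip 28°, dip direction 295°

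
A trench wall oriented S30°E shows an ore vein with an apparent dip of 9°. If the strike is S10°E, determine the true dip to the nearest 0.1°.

The section is 20° from the strike.
tan δ = tan α / sin β = tan 9° / sin 20° = 0.1584 / 0.3420 = 0.4631
true dip = arctan 0.4631 = 24.85°

24.8°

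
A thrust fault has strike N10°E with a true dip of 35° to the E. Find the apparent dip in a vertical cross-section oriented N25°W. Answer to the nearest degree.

The strike is N10°E and the section trends N25°W; the acute angle between them is β = 35°.
tan α = tan 35° × sin 35° = 0.7002 × 0.5736 = 0.4016
apparent dip = arctan 0.4016 = 21.88°

22°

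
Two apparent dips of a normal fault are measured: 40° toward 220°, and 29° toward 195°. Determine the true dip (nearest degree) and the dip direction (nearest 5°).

Represent each trace as a vector plunging at its apparent dip toward its trend (east-north-up frame): v₁ = (-0.492, -0.587, -0.643), v₂ = (-0.226, -0.845, -0.485).
n = v₁ × v₂ = (-0.259, -0.093, 0.283) (taken with n_z > 0).
Dip δ = arctan(|n_h|/n_z) = arctan(0.275/0.283) = 44.1°.
The horizontal component of n points toward azimuth atan2(n_x, n_y) = 250°, the dip direction.

true dip 44°, dip direction 250°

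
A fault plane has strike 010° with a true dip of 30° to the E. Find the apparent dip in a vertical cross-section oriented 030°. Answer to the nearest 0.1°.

Angle between strike (010°) and section (030°): β = 20°.
tan α = tan 30° × sin 20° = 0.5774 × 0.3420 = 0.1975
apparent dip = arctan 0.1975 = 11.17°

11.2°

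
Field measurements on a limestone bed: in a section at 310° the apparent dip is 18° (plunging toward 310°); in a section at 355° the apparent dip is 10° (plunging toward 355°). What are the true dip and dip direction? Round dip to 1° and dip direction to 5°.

The two traces are lines in the plane: v₁ = (sin 310°·cos 18°, cos 310°·cos 18°, −sin 18°), v₂ = (sin 355°·cos 10°, cos 355°·cos 10°, −sin 10°).
The plane normal is n = v₁ × v₂ ∝ (-0.197, 0.100, 0.662).
Dip δ = arctan(|n_h|/n_z) = arctan(0.221/0.662) = 18.4°.
The horizontal component of n points toward azimuth atan2(n_x, n_y) = 297°, the dip direction.

true dip 18°, dip direction 295°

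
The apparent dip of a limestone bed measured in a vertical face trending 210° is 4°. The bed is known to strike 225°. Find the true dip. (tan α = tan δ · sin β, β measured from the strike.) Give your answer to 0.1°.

The section is 15° from the strike.
tan(true dip) = tan 4° / sin 15° = 0.2702
true dip = arctan 0.2702 = 15.12°

15.1°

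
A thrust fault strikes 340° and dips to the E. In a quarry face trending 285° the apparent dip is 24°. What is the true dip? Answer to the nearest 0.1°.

The section is 55° from the strike.
tan(true dip) = tan 24° / sin 55° = 0.5435
true dip = arctan 0.5435 = 28.53°

28.5°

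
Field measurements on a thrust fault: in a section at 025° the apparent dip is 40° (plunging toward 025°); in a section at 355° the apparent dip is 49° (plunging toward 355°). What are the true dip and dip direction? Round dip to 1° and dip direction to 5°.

Represent each trace as a vector plunging at its apparent dip toward its trend (east-north-up frame): v₁ = (0.324, 0.694, -0.643), v₂ = (-0.057, 0.654, -0.755).
The plane normal is n = v₁ × v₂ ∝ (-0.104, 0.281, 0.251).
tan δ = √(n_x²+n_y²)/n_z = 0.300/0.251, so δ = 50.0°.
Dip direction = azimuth of (n_x, n_y) = atan2(-0.104, 0.281) = 340°.

true dip 50°, dip direction 340°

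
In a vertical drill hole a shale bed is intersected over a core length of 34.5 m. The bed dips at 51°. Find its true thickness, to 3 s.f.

True thickness t = h · cos(dip) = 34.5 × cos 51°
t = 34.5 × 0.6293 = 21.712 m

21.7 m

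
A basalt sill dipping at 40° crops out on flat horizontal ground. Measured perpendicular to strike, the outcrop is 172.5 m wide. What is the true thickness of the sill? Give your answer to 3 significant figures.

True thickness t = w · sin(dip) = 172.5 × sin 40°
t = 172.5 × 0.6428 = 110.881 m

111 m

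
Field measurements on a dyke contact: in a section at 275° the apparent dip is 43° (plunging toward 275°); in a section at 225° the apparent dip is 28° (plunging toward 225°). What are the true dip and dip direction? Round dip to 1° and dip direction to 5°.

true dip 43°, dip direction 280°

Each apparent-dip line lies in the plane. As unit vectors (x east, y north, z up), v₁ plunges 43°→275° and v₂ plunges 28°→225°.
Cross product v₁ × v₂ gives the pole to the plane: n ∝ (-0.456, 0.084, 0.495).
Dip δ = arctan(|n_h|/n_z) = arctan(0.463/0.495) = 43.1°.
The horizontal component of n points toward azimuth atan2(n_x, n_y) = 280°, the dip direction.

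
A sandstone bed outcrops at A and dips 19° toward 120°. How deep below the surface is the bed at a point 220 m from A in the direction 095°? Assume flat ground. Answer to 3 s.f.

68.7 m

The hole lies 25° from the dip direction, so the down-dip offset is 220 × cos 25° = 199.39 m.
Depth = down-dip offset × tan(dip) = 199.39 × tan 19° = 199.39 × 0.3443
Depth = 68.65 m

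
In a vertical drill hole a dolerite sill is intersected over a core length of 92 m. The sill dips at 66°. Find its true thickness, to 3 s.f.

37.4 m

True thickness t = h · cos(dip) = 92 × cos 66°
t = 92 × 0.4067 = 37.420 m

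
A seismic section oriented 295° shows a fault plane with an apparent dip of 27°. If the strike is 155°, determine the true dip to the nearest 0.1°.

38.4°

The section is 40° from the strike.
tan(true dip) = tan 27° / sin 40° = 0.7927
true dip = arctan 0.7927 = 38.40°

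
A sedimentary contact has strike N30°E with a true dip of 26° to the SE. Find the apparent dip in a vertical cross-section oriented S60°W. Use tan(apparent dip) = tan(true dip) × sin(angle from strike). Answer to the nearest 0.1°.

13.7°

The section lies 30° from the strike.
tan α = tan 26° × sin 30° = 0.4877 × 0.5000 = 0.2439
apparent dip = arctan 0.2439 = 13.71°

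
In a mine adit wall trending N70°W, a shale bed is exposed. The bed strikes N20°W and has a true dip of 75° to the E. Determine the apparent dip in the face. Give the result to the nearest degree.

71°

Angle between strike (N20°W) and section (N70°W): β = 50°.
tan α = tan 75° × sin 50° = 3.7321 × 0.7660 = 2.8589
apparent dip = arctan 2.8589 = 70.72°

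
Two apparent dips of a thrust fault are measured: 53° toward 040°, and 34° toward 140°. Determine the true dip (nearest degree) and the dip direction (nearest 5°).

true dip 58°, dip direction 075°

Each apparent-dip line lies in the plane. As unit vectors (x east, y north, z up), v₁ plunges 53°→040° and v₂ plunges 34°→140°.
Cross product v₁ × v₂ gives the pole to the plane: n ∝ (0.765, 0.209, 0.491).
tan δ = √(n_x²+n_y²)/n_z = 0.793/0.491, so δ = 58.2°.
Dip direction = azimuth of (n_x, n_y) = atan2(0.765, 0.209) = 75°.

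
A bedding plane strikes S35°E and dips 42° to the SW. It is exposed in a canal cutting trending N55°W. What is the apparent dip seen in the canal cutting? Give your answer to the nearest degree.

17°

The strike is S35°E and the section trends N55°W; the acute angle between them is β = 20°.
tan(apparent dip) = tan 42° · sin 20° = 0.3080
apparent dip = arctan 0.3080 = 17.12°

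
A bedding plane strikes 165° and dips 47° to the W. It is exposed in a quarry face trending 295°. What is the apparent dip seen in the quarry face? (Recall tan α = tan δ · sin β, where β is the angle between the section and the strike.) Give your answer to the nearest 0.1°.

Angle between strike (165°) and section (295°): β = 50°.
tan(apparent dip) = tan 47° · sin 50° = 0.8215
apparent dip = arctan 0.8215 = 39.40°

39.4°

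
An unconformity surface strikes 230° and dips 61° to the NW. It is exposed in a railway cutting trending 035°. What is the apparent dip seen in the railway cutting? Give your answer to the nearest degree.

The section lies 15° from the strike.
tan α = tan 61° × sin 15° = 1.8040 × 0.2588 = 0.4669
apparent dip = arctan 0.4669 = 25.03°

25°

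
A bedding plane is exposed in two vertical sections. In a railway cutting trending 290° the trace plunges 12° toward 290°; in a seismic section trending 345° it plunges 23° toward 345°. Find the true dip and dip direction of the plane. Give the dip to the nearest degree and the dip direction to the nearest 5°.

Represent each trace as a vector plunging at its apparent dip toward its trend (east-north-up frame): v₁ = (-0.919, 0.335, -0.208), v₂ = (-0.238, 0.889, -0.391).
Cross product v₁ × v₂ gives the pole to the plane: n ∝ (-0.054, 0.310, 0.738).
Dip δ = arctan(|n_h|/n_z) = arctan(0.314/0.738) = 23.1°.
Dip direction = azimuth of (n_x, n_y) = atan2(-0.054, 0.310) = 350°.

true dip 23°, dip direction 350°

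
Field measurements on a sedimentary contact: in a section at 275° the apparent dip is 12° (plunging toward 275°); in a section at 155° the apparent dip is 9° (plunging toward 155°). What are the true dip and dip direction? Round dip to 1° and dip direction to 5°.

Each apparent-dip line lies in the plane. As unit vectors (x east, y north, z up), v₁ plunges 12°→275° and v₂ plunges 9°→155°.
n = v₁ × v₂ = (-0.199, -0.239, 0.837) (taken with n_z > 0).
Dip δ = arctan(|n_h|/n_z) = arctan(0.311/0.837) = 20.4°.
The horizontal component of n points toward azimuth atan2(n_x, n_y) = 220°, the dip direction.

true dip 20°, dip direction 220°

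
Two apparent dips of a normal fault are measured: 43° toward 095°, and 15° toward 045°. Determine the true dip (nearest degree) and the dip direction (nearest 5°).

Represent each trace as a vector plunging at its apparent dip toward its trend (east-north-up frame): v₁ = (0.729, -0.064, -0.682), v₂ = (0.683, 0.683, -0.259).
Cross product v₁ × v₂ gives the pole to the plane: n ∝ (0.482, -0.277, 0.541).
Dip δ = arctan(|n_h|/n_z) = arctan(0.556/0.541) = 45.8°.
Dip direction = atan2(0.482, -0.277) = 120° (azimuth of n's horizontal projection).

true dip 46°, dip direction 120°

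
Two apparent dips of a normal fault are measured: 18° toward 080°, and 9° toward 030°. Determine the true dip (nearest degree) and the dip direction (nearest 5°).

The two traces are lines in the plane: v₁ = (sin 80°·cos 18°, cos 80°·cos 18°, −sin 18°), v₂ = (sin 30°·cos 9°, cos 30°·cos 9°, −sin 9°).
n = v₁ × v₂ = (0.238, -0.006, 0.720) (taken with n_z > 0).
True dip = arccos(n_z / |n|) = arccos(0.9492) = 18.3°.
The horizontal component of n points toward azimuth atan2(n_x, n_y) = 91°, the dip direction.

true dip 18°, dip direction 090°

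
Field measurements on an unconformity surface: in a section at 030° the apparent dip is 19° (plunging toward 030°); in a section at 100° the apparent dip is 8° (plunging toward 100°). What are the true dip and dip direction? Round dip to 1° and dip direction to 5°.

true dip 19°, dip direction 035°

Represent each trace as a vector plunging at its apparent dip toward its trend (east-north-up frame): v₁ = (0.473, 0.819, -0.326), v₂ = (0.975, -0.172, -0.139).
Cross product v₁ × v₂ gives the pole to the plane: n ∝ (0.170, 0.252, 0.880).
Dip δ = arctan(|n_h|/n_z) = arctan(0.304/0.880) = 19.0°.
Dip direction = azimuth of (n_x, n_y) = atan2(0.170, 0.252) = 34°.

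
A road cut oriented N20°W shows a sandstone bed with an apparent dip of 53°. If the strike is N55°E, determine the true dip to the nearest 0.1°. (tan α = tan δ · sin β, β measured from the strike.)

53.9°

The section is 75° from the strike.
tan δ = tan α / sin β = tan 53° / sin 75° = 1.3270 / 0.9659 = 1.3739
true dip = arctan 1.3739 = 53.95°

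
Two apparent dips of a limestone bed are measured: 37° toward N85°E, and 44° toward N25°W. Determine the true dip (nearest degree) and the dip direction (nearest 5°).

true dip 56°, dip direction 025°

Each apparent-dip line lies in the plane. As unit vectors (x east, y north, z up), v₁ plunges 37°→N85°E and v₂ plunges 44°→N25°W.
The plane normal is n = v₁ × v₂ ∝ (0.344, 0.736, 0.540).
tan δ = √(n_x²+n_y²)/n_z = 0.812/0.540, so δ = 56.4°.
Dip direction = atan2(0.344, 0.736) = 25° (azimuth of n's horizontal projection).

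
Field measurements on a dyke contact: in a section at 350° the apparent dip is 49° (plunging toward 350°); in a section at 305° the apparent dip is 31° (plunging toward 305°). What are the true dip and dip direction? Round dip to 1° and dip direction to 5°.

Represent each trace as a vector plunging at its apparent dip toward its trend (east-north-up frame): v₁ = (-0.114, 0.646, -0.755), v₂ = (-0.702, 0.492, -0.515).
The plane normal is n = v₁ × v₂ ∝ (0.038, 0.471, 0.398).
True dip = arccos(n_z / |n|) = arccos(0.6437) = 49.9°.
Dip direction = atan2(0.038, 0.471) = 5° (azimuth of n's horizontal projection).

true dip 50°, dip direction 005°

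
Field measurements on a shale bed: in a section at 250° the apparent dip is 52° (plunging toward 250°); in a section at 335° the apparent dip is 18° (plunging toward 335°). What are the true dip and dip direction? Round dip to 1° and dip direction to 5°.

true dip 52°, dip direction 260°

The two traces are lines in the plane: v₁ = (sin 250°·cos 52°, cos 250°·cos 52°, −sin 52°), v₂ = (sin 335°·cos 18°, cos 335°·cos 18°, −sin 18°).
Cross product v₁ × v₂ gives the pole to the plane: n ∝ (-0.744, -0.138, 0.583).
True dip = arccos(n_z / |n|) = arccos(0.6104) = 52.4°.
Dip direction = azimuth of (n_x, n_y) = atan2(-0.744, -0.138) = 259°.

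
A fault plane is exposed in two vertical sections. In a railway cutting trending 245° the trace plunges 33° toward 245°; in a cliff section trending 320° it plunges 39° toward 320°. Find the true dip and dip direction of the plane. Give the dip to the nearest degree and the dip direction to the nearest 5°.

true dip 43°, dip direction 290°

Represent each trace as a vector plunging at its apparent dip toward its trend (east-north-up frame): v₁ = (-0.760, -0.354, -0.545), v₂ = (-0.500, 0.595, -0.629).
The plane normal is n = v₁ × v₂ ∝ (-0.547, 0.206, 0.630).
tan δ = √(n_x²+n_y²)/n_z = 0.585/0.630, so δ = 42.9°.
Dip direction = atan2(-0.547, 0.206) = 291° (azimuth of n's horizontal projection).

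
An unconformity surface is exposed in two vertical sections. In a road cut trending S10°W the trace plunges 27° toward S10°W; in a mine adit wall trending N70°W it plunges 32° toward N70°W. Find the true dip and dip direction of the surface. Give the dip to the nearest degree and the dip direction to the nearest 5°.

Represent each trace as a vector plunging at its apparent dip toward its trend (east-north-up frame): v₁ = (-0.155, -0.877, -0.454), v₂ = (-0.797, 0.290, -0.530).
Cross product v₁ × v₂ gives the pole to the plane: n ∝ (-0.597, -0.280, 0.744).
tan δ = √(n_x²+n_y²)/n_z = 0.659/0.744, so δ = 41.5°.
Dip direction = azimuth of (n_x, n_y) = atan2(-0.597, -0.280) = 245°.

true dip 42°, dip direction 245°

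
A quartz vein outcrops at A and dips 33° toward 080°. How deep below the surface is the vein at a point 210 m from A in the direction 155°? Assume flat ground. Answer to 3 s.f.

The hole lies 75° from the dip direction, so the down-dip offset is 210 × cos 75° = 54.35 m.
Depth = down-dip offset × tan(dip) = 54.35 × tan 33° = 54.35 × 0.6494
Depth = 35.30 m

35.3 m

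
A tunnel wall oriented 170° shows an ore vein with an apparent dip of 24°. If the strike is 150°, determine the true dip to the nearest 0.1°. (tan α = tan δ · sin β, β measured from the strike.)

The section is 20° from the strike.
tan(true dip) = tan 24° / sin 20° = 1.3018
δ = arctan(1.3018) = 52.47°

52.5°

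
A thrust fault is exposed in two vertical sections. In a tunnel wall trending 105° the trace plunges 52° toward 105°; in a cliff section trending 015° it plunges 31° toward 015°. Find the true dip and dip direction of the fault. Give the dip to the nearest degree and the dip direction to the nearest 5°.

Represent each trace as a vector plunging at its apparent dip toward its trend (east-north-up frame): v₁ = (0.595, -0.159, -0.788), v₂ = (0.222, 0.828, -0.515).
Cross product v₁ × v₂ gives the pole to the plane: n ∝ (0.735, 0.131, 0.528).
True dip = arccos(n_z / |n|) = arccos(0.5774) = 54.7°.
Dip direction = azimuth of (n_x, n_y) = atan2(0.735, 0.131) = 80°.

true dip 55°, dip direction 080°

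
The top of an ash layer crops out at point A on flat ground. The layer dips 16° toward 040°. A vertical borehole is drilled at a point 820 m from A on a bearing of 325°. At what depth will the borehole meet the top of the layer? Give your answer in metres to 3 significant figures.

The hole lies 75° from the dip direction, so the down-dip offset is 820 × cos 75° = 212.23 m.
Depth = down-dip offset × tan(dip) = 212.23 × tan 16° = 212.23 × 0.2867
Depth = 60.86 m

60.9 m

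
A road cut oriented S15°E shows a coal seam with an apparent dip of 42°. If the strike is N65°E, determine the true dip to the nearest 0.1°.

The section is 80° from the strike.
tan(true dip) = tan 42° / sin 80° = 0.9143
δ = arctan(0.9143) = 42.44°

42.4°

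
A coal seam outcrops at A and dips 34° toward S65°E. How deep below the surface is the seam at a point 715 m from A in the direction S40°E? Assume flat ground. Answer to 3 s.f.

437 m

The hole lies 25° from the dip direction, so the down-dip offset is 715 × cos 25° = 648.01 m.
Depth = down-dip offset × tan(dip) = 648.01 × tan 34° = 648.01 × 0.6745
Depth = 437.09 m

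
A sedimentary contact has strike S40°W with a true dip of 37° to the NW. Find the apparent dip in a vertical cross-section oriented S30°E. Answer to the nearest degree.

35°

Angle between strike (S40°W) and section (S30°E): β = 70°.
tan(apparent dip) = tan 37° · sin 70° = 0.7081
α = arctan(0.7081) = 35.30°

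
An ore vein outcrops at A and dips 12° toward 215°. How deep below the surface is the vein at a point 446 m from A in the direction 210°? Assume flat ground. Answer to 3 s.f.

The hole lies 5° from the dip direction, so the down-dip offset is 446 × cos 5° = 444.30 m.
Depth = down-dip offset × tan(dip) = 444.30 × tan 12° = 444.30 × 0.2126
Depth = 94.44 m

94.4 m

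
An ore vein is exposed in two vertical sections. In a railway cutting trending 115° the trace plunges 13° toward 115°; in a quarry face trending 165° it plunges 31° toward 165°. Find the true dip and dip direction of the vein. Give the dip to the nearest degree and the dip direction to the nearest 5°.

The two traces are lines in the plane: v₁ = (sin 115°·cos 13°, cos 115°·cos 13°, −sin 13°), v₂ = (sin 165°·cos 31°, cos 165°·cos 31°, −sin 31°).
n = v₁ × v₂ = (-0.026, -0.405, 0.640) (taken with n_z > 0).
tan δ = √(n_x²+n_y²)/n_z = 0.406/0.640, so δ = 32.4°.
Dip direction = atan2(-0.026, -0.405) = 184° (azimuth of n's horizontal projection).

true dip 32°, dip direction 185°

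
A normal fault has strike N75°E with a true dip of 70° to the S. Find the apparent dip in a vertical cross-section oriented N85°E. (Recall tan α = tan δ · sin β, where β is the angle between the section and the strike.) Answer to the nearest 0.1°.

25.5°

Angle between strike (N75°E) and section (N85°E): β = 10°.
tan(apparent dip) = tan 70° · sin 10° = 0.4771
apparent dip = arctan 0.4771 = 25.51°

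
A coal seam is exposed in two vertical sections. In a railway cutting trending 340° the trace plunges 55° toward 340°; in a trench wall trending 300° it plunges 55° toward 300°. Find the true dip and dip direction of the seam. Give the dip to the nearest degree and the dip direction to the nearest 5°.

Represent each trace as a vector plunging at its apparent dip toward its trend (east-north-up frame): v₁ = (-0.196, 0.539, -0.819), v₂ = (-0.497, 0.287, -0.819).
The plane normal is n = v₁ × v₂ ∝ (-0.207, 0.246, 0.211).
Dip δ = arctan(|n_h|/n_z) = arctan(0.321/0.211) = 56.7°.
The horizontal component of n points toward azimuth atan2(n_x, n_y) = 320°, the dip direction.

true dip 57°, dip direction 320°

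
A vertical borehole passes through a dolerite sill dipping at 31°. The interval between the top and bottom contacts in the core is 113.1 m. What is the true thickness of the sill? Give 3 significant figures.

True thickness t = h · cos(dip) = 113.1 × cos 31°
t = 113.1 × 0.8572 = 96.946 m

96.9 m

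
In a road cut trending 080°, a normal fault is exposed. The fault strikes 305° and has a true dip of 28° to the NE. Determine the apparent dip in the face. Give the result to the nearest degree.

Angle between strike (305°) and section (080°): β = 45°.
tan(apparent dip) = tan 28° · sin 45° = 0.3760
α = arctan(0.3760) = 20.61°

21°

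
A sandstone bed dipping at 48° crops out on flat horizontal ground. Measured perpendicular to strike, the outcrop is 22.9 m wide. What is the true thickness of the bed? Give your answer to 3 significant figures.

True thickness t = w · sin(dip) = 22.9 × sin 48°
t = 22.9 × 0.7431 = 17.018 m

17.0 m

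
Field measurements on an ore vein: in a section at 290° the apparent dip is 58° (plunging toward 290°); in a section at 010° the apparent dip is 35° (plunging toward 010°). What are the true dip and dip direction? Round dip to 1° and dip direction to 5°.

true dip 59°, dip direction 305°

The two traces are lines in the plane: v₁ = (sin 290°·cos 58°, cos 290°·cos 58°, −sin 58°), v₂ = (sin 10°·cos 35°, cos 10°·cos 35°, −sin 35°).
n = v₁ × v₂ = (-0.580, 0.406, 0.427) (taken with n_z > 0).
Dip δ = arctan(|n_h|/n_z) = arctan(0.708/0.427) = 58.9°.
Dip direction = azimuth of (n_x, n_y) = atan2(-0.580, 0.406) = 305°.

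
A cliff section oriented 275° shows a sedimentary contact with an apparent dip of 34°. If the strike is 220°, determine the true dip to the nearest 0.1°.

39.5°

The section is 55° from the strike.
tan δ = tan α / sin β = tan 34° / sin 55° = 0.6745 / 0.8192 = 0.8234
true dip = arctan 0.8234 = 39.47°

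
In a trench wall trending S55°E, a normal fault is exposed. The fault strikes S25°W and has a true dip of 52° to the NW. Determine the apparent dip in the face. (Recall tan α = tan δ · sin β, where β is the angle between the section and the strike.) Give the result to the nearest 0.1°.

51.6°

The section lies 80° from the strike.
tan α = tan 52° × sin 80° = 1.2799 × 0.9848 = 1.2605
apparent dip = arctan 1.2605 = 51.57°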